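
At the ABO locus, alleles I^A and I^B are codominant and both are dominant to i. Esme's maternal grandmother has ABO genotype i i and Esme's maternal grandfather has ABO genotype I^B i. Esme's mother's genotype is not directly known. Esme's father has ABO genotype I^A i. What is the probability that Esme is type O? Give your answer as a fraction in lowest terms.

3/8

Esme's mother's ABO genotype from i i × I^B i: 1/2 I^B i, 1/2 i i.
Crossing each possibility with the father I^A i and summing P(type O): 1/2·1/4 + 1/2·1/2 = 3/8.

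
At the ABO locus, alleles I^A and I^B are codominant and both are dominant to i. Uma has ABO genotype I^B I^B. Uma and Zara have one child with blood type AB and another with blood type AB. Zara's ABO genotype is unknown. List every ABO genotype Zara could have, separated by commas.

For each candidate genotype of Zara, check whether crossing it with I^B I^B can produce every observed child phenotype.
  I^A I^A → possible child types {AB} ✓
  I^A I^B → possible child types {B, AB} ✓
  I^A i → possible child types {B, AB} ✓
  I^B I^B → possible child types {B} ✗
  I^B i → possible child types {B} ✗
  i i → possible child types {B} ✗

I^A I^A, I^A I^B, I^A i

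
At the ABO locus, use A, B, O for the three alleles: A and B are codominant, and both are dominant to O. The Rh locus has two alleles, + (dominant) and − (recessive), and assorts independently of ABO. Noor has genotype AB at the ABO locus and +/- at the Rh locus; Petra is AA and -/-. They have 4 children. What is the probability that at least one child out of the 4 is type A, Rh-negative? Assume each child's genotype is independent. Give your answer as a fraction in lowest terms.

175/256

ABO cross AB × AA → 1/2 A, 1/2 AB.
Rh cross +/- × -/- → 1/2 Rh+, 1/2 Rh-; so P(type A, Rh-negative) = 1/2 × 1/2 = 1/4 per child.
P(none) = (3/4)^4 = 81/256; P(at least one) = 1 − 81/256 = 175/256.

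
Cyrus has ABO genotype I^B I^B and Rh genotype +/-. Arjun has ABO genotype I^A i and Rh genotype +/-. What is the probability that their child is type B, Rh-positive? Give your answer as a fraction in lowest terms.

3/8

ABO cross I^B I^B × I^A i → offspring phenotypes: 1/2 B, 1/2 AB.
Rh cross +/- × +/- → 3/4 Rh+, 1/4 Rh-.
Independent loci: P(type B, Rh-positive) = 1/2 × 3/4 = 3/8.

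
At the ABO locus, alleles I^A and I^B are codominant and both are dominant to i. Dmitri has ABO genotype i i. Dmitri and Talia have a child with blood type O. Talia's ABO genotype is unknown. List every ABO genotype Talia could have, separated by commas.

I^A i, I^B i, i i

For each candidate genotype of Talia, check whether crossing it with i i can produce every observed child phenotype.
  I^A I^A → possible child types {A} ✗
  I^A I^B → possible child types {A, B} ✗
  I^A i → possible child types {O, A} ✓
  I^B I^B → possible child types {B} ✗
  I^B i → possible child types {O, B} ✓
  i i → possible child types {O} ✓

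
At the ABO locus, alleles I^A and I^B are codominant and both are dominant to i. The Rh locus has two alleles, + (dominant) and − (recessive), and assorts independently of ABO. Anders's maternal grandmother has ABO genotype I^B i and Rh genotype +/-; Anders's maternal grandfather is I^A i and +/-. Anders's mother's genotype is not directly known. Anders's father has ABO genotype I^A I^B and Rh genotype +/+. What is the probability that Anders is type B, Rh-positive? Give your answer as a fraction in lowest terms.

Anders's mother's ABO genotype from I^B i × I^A i: 1/4 I^A I^B, 1/4 I^A i, 1/4 I^B i, 1/4 i i.
Crossing each possibility with the father I^A I^B and summing P(type B): 1/4·1/4 + 1/4·1/4 + 1/4·1/2 + 1/4·1/2 = 3/8.
Similarly for Rh via the mother's Rh distribution: P(Rh+) = 1.
Independent loci: 3/8 × 1 = 3/8.

3/8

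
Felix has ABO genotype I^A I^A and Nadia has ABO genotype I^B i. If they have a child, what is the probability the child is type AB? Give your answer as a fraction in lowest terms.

1/2

ABO cross I^A I^A × I^B i → offspring phenotypes: 1/2 A, 1/2 AB.
So P(type AB) = 1/2.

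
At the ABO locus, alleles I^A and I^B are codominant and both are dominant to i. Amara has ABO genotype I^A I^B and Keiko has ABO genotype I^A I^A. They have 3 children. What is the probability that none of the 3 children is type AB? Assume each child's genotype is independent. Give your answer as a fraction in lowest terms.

ABO cross I^A I^B × I^A I^A → 1/2 A, 1/2 AB.
So P(type AB) = 1/2 per child.
P(not type AB) = 1/2 for one child; (1/2)^3 = 1/8.

1/8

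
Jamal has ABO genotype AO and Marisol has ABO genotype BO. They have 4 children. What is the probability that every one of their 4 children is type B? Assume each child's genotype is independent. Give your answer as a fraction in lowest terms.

ABO cross AO × BO → 1/4 O, 1/4 A, 1/4 B, 1/4 AB.
So P(type B) = 1/4 per child.
All 4 independent: (1/4)^4 = 1/256.

1/256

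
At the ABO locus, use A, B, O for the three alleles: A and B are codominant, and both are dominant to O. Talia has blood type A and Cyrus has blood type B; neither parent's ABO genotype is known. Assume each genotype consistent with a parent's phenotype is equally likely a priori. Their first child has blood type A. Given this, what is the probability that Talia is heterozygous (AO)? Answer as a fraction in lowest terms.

Possible genotypes: Talia ∈ {AA, AO}; Cyrus ∈ {BB, BO}.
Weight each parental genotype pair by prior × P(type-A child):
  AA × BO: posterior weight 2/3.
  AO × BO: posterior weight 1/3.
Sum the posterior weight over pairs where Talia is AO: 1/3.

1/3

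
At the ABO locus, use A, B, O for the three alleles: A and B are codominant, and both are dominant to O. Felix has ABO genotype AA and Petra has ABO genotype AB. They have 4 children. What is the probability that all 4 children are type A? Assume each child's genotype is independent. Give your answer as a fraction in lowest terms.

ABO cross AA × AB → 1/2 A, 1/2 AB.
So P(type A) = 1/2 per child.
All 4 independent: (1/2)^4 = 1/16.

1/16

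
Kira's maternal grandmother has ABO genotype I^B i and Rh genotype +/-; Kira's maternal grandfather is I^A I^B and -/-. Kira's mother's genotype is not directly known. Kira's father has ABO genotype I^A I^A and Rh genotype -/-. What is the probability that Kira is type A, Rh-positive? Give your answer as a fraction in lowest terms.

1/8

Kira's mother's ABO genotype from I^B i × I^A I^B: 1/4 I^A I^B, 1/4 I^A i, 1/4 I^B I^B, 1/4 I^B i.
Crossing each possibility with the father I^A I^A and summing P(type A): 1/4·1/2 + 1/4·1 + 1/4·0 + 1/4·1/2 = 1/2.
Similarly for Rh via the mother's Rh distribution: P(Rh+) = 1/4.
Independent loci: 1/2 × 1/4 = 1/8.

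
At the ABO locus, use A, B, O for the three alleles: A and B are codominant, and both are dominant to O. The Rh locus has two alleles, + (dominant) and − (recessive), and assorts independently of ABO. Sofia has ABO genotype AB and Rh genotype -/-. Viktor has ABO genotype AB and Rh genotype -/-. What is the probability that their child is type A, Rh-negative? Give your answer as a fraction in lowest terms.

ABO cross AB × AB → offspring phenotypes: 1/4 A, 1/4 B, 1/2 AB.
Rh cross -/- × -/- → 1 Rh-.
Independent loci: P(type A, Rh-negative) = 1/4 × 1 = 1/4.

1/4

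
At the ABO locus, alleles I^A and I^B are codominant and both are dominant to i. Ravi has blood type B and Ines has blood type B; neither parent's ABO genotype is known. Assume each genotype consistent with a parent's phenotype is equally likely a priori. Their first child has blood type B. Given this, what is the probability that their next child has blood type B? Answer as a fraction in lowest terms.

19/20

Possible genotypes: Ravi ∈ {I^B I^B, I^B i}; Ines ∈ {I^B I^B, I^B i}.
Weight each parental genotype pair by prior × P(type-B child):
  I^B I^B × I^B I^B: posterior weight 4/15; P(next child type B) = 1.
  I^B I^B × I^B i: posterior weight 4/15; P(next child type B) = 1.
  I^B i × I^B I^B: posterior weight 4/15; P(next child type B) = 1.
  I^B i × I^B i: posterior weight 1/5; P(next child type B) = 3/4.
Weighted sum = 19/20.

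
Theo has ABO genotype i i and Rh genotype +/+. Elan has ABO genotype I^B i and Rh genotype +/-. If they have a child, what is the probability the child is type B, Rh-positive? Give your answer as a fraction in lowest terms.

ABO cross i i × I^B i → offspring phenotypes: 1/2 O, 1/2 B.
Rh cross +/+ × +/- → 1 Rh+.
Independent loci: P(type B, Rh-positive) = 1/2 × 1 = 1/2.

1/2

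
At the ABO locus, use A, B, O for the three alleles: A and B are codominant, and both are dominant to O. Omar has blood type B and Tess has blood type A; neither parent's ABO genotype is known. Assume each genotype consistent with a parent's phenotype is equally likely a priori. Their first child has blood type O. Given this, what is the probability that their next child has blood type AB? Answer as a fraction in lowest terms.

Possible genotypes: Omar ∈ {BB, BO}; Tess ∈ {AA, AO}.
Weight each parental genotype pair by prior × P(type-O child):
  BO × AO: posterior weight 1; P(next child type AB) = 1/4.
Weighted sum = 1/4.

1/4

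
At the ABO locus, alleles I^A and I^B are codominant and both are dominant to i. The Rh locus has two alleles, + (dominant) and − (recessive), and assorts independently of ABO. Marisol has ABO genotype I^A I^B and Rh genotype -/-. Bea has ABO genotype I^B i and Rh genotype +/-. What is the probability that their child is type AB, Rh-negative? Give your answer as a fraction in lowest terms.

ABO cross I^A I^B × I^B i → offspring phenotypes: 1/4 A, 1/2 B, 1/4 AB.
Rh cross -/- × +/- → 1/2 Rh+, 1/2 Rh-.
Independent loci: P(type AB, Rh-negative) = 1/4 × 1/2 = 1/8.

1/8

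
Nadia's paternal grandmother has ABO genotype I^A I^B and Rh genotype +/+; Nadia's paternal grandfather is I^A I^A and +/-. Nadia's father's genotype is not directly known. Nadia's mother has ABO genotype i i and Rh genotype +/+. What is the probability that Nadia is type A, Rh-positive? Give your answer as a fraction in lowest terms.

3/4

Nadia's father's ABO genotype from I^A I^B × I^A I^A: 1/2 I^A I^A, 1/2 I^A I^B.
Crossing each possibility with the mother i i and summing P(type A): 1/2·1 + 1/2·1/2 = 3/4.
Similarly for Rh via the father's Rh distribution: P(Rh+) = 1.
Independent loci: 3/4 × 1 = 3/4.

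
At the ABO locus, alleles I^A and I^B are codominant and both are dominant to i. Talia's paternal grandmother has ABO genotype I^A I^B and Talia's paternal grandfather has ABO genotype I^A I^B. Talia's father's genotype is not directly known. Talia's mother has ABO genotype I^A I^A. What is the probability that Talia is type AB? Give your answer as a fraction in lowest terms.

1/2

Talia's father's ABO genotype from I^A I^B × I^A I^B: 1/4 I^A I^A, 1/2 I^A I^B, 1/4 I^B I^B.
Crossing each possibility with the mother I^A I^A and summing P(type AB): 1/4·0 + 1/2·1/2 + 1/4·1 = 1/2.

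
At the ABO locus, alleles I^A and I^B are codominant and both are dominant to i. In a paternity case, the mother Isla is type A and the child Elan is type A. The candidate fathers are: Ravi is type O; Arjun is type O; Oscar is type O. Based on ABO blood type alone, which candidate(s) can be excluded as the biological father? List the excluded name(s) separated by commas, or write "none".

none

A candidate is excluded only if no genotype consistent with his phenotype could produce a type A child with a type A mother.
Every candidate has at least one consistent genotype combination, so none can be excluded.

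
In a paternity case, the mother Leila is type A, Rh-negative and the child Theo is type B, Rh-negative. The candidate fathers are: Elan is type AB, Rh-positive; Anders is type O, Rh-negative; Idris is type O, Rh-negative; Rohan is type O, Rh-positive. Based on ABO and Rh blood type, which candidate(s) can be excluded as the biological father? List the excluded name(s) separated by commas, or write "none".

A candidate is excluded only if no genotype consistent with his phenotype could produce a type B, Rh-negative child with a type A, Rh-negative mother.
Anders (type O, Rh-): no genotype consistent with that phenotype can produce a type-B Rh- child with a type-A mother.
Idris (type O, Rh-): no genotype consistent with that phenotype can produce a type-B Rh- child with a type-A mother.
Rohan (type O, Rh+): no genotype consistent with that phenotype can produce a type-B Rh- child with a type-A mother.

Anders, Idris, Rohan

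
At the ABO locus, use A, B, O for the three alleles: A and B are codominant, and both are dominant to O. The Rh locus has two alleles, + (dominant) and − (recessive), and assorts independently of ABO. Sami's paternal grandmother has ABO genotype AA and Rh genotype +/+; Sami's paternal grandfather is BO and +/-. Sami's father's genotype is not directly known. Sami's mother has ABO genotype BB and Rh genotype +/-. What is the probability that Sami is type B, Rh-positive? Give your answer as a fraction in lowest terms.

7/16

Sami's father's ABO genotype from AA × BO: 1/2 AB, 1/2 AO.
Crossing each possibility with the mother BB and summing P(type B): 1/2·1/2 + 1/2·1/2 = 1/2.
Similarly for Rh via the father's Rh distribution: P(Rh+) = 7/8.
Independent loci: 1/2 × 7/8 = 7/16.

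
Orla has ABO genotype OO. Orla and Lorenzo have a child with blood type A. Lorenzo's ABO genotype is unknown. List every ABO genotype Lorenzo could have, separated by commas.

AA, AB, AO

For each candidate genotype of Lorenzo, check whether crossing it with OO can produce every observed child phenotype.
  AA → possible child types {A} ✓
  AB → possible child types {A, B} ✓
  AO → possible child types {O, A} ✓
  BB → possible child types {B} ✗
  BO → possible child types {O, B} ✗
  OO → possible child types {O} ✗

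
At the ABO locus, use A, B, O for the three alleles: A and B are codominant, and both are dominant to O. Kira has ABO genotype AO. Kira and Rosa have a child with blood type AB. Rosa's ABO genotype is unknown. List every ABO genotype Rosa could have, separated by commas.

For each candidate genotype of Rosa, check whether crossing it with AO can produce every observed child phenotype.
  AA → possible child types {A} ✗
  AB → possible child types {A, B, AB} ✓
  AO → possible child types {O, A} ✗
  BB → possible child types {B, AB} ✓
  BO → possible child types {O, A, B, AB} ✓
  OO → possible child types {O, A} ✗

AB, BB, BO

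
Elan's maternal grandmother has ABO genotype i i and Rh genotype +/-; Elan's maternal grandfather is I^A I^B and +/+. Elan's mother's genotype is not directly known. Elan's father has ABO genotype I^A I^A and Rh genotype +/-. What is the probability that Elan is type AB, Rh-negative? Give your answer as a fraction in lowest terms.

Elan's mother's ABO genotype from i i × I^A I^B: 1/2 I^A i, 1/2 I^B i.
Crossing each possibility with the father I^A I^A and summing P(type AB): 1/2·0 + 1/2·1/2 = 1/4.
Similarly for Rh via the mother's Rh distribution: P(Rh-) = 1/8.
Independent loci: 1/4 × 1/8 = 1/32.

1/32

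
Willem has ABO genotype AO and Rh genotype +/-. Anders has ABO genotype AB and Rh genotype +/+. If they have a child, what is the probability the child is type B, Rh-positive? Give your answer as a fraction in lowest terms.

1/4

ABO cross AO × AB → offspring phenotypes: 1/2 A, 1/4 B, 1/4 AB.
Rh cross +/- × +/+ → 1 Rh+.
Independent loci: P(type B, Rh-positive) = 1/4 × 1 = 1/4.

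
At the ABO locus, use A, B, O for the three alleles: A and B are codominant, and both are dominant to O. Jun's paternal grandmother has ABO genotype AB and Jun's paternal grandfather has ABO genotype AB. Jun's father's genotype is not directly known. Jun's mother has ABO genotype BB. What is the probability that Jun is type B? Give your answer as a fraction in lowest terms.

1/2

Jun's father's ABO genotype from AB × AB: 1/4 AA, 1/2 AB, 1/4 BB.
Crossing each possibility with the mother BB and summing P(type B): 1/4·0 + 1/2·1/2 + 1/4·1 = 1/2.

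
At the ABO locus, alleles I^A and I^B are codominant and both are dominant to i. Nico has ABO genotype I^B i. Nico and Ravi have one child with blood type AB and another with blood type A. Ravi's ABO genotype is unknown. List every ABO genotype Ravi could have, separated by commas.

For each candidate genotype of Ravi, check whether crossing it with I^B i can produce every observed child phenotype.
  I^A I^A → possible child types {A, AB} ✓
  I^A I^B → possible child types {A, B, AB} ✓
  I^A i → possible child types {O, A, B, AB} ✓
  I^B I^B → possible child types {B} ✗
  I^B i → possible child types {O, B} ✗
  i i → possible child types {O, B} ✗

I^A I^A, I^A I^B, I^A i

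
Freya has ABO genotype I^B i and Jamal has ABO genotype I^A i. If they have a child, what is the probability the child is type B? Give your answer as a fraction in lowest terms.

1/4

ABO cross I^B i × I^A i → offspring phenotypes: 1/4 O, 1/4 A, 1/4 B, 1/4 AB.
So P(type B) = 1/4.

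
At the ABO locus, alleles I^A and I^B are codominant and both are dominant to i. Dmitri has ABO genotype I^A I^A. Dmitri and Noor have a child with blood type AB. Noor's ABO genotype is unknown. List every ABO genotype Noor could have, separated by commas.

I^A I^B, I^B I^B, I^B i

For each candidate genotype of Noor, check whether crossing it with I^A I^A can produce every observed child phenotype.
  I^A I^A → possible child types {A} ✗
  I^A I^B → possible child types {A, AB} ✓
  I^A i → possible child types {A} ✗
  I^B I^B → possible child types {AB} ✓
  I^B i → possible child types {A, AB} ✓
  i i → possible child types {A} ✗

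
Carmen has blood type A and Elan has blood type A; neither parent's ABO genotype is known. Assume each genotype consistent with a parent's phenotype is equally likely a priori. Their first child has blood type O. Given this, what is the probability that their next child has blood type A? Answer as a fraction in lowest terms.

Possible genotypes: Carmen ∈ {I^A I^A, I^A i}; Elan ∈ {I^A I^A, I^A i}.
Weight each parental genotype pair by prior × P(type-O child):
  I^A i × I^A i: posterior weight 1; P(next child type A) = 3/4.
Weighted sum = 3/4.

3/4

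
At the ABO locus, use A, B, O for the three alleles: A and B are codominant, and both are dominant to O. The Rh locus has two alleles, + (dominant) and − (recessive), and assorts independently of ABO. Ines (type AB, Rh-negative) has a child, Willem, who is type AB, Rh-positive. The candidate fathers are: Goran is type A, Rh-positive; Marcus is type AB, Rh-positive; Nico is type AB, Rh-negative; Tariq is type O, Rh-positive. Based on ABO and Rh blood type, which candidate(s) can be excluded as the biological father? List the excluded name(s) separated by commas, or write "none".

Nico, Tariq

A candidate is excluded only if no genotype consistent with his phenotype could produce a type AB, Rh-positive child with a type AB, Rh-negative mother.
Nico (type AB, Rh-): no genotype consistent with that phenotype can produce a type-AB Rh+ child with a type-AB mother.
Tariq (type O, Rh+): no genotype consistent with that phenotype can produce a type-AB Rh+ child with a type-AB mother.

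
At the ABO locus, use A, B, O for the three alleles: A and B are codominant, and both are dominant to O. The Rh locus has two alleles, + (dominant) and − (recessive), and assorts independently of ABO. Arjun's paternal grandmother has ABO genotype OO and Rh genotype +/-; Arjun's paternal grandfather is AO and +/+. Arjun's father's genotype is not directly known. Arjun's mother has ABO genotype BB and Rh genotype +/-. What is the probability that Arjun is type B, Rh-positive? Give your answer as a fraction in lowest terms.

21/32

Arjun's father's ABO genotype from OO × AO: 1/2 AO, 1/2 OO.
Crossing each possibility with the mother BB and summing P(type B): 1/2·1/2 + 1/2·1 = 3/4.
Similarly for Rh via the father's Rh distribution: P(Rh+) = 7/8.
Independent loci: 3/4 × 7/8 = 21/32.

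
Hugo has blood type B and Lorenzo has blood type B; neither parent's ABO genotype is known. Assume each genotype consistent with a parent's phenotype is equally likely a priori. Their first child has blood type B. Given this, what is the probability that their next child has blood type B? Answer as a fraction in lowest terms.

19/20

Possible genotypes: Hugo ∈ {BB, BO}; Lorenzo ∈ {BB, BO}.
Weight each parental genotype pair by prior × P(type-B child):
  BB × BB: posterior weight 4/15; P(next child type B) = 1.
  BB × BO: posterior weight 4/15; P(next child type B) = 1.
  BO × BB: posterior weight 4/15; P(next child type B) = 1.
  BO × BO: posterior weight 1/5; P(next child type B) = 3/4.
Weighted sum = 19/20.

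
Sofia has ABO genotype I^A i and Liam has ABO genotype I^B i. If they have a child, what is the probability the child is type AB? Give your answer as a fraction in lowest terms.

1/4

ABO cross I^A i × I^B i → offspring phenotypes: 1/4 O, 1/4 A, 1/4 B, 1/4 AB.
So P(type AB) = 1/4.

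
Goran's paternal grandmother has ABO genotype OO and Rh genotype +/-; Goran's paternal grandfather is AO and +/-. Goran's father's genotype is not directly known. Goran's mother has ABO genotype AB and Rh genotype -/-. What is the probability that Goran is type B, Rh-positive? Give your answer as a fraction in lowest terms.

Goran's father's ABO genotype from OO × AO: 1/2 AO, 1/2 OO.
Crossing each possibility with the mother AB and summing P(type B): 1/2·1/4 + 1/2·1/2 = 3/8.
Similarly for Rh via the father's Rh distribution: P(Rh+) = 1/2.
Independent loci: 3/8 × 1/2 = 3/16.

3/16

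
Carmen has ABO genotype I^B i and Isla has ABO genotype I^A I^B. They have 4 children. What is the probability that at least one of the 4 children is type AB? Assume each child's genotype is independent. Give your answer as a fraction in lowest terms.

ABO cross I^B i × I^A I^B → 1/4 A, 1/2 B, 1/4 AB.
So P(type AB) = 1/4 per child.
P(none) = (3/4)^4 = 81/256; P(at least one) = 1 − 81/256 = 175/256.

175/256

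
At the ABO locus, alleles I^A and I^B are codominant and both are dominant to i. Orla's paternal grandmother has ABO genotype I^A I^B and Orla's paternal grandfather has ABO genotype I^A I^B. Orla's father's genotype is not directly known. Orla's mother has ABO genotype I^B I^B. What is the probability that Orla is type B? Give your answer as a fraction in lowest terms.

Orla's father's ABO genotype from I^A I^B × I^A I^B: 1/4 I^A I^A, 1/2 I^A I^B, 1/4 I^B I^B.
Crossing each possibility with the mother I^B I^B and summing P(type B): 1/4·0 + 1/2·1/2 + 1/4·1 = 1/2.

1/2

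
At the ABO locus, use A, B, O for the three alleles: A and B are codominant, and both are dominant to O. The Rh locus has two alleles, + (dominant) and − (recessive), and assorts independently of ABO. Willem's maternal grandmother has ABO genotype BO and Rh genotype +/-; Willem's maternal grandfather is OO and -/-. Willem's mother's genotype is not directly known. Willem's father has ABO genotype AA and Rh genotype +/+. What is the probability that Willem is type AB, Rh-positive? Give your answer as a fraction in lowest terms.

1/4

Willem's mother's ABO genotype from BO × OO: 1/2 BO, 1/2 OO.
Crossing each possibility with the father AA and summing P(type AB): 1/2·1/2 + 1/2·0 = 1/4.
Similarly for Rh via the mother's Rh distribution: P(Rh+) = 1.
Independent loci: 1/4 × 1 = 1/4.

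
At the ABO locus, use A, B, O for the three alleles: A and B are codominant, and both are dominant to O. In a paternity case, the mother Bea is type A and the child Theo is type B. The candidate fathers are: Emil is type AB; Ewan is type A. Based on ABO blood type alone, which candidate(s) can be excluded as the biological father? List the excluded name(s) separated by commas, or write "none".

A candidate is excluded only if no genotype consistent with his phenotype could produce a type B child with a type A mother.
Ewan (type A): no genotype consistent with that phenotype can produce a type-B child with a type-A mother.

Ewan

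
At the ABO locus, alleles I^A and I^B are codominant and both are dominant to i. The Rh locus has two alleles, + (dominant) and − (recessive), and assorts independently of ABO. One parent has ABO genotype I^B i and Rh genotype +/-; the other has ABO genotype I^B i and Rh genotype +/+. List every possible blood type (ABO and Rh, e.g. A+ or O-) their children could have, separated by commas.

O+, B+

Gametes from I^B i × I^B i give offspring ABO genotypes I^B I^B, I^B i, i i, i.e. phenotypes O, B.
Rh cross +/- × +/+ → phenotypes Rh+.
Combining independently: O+, B+.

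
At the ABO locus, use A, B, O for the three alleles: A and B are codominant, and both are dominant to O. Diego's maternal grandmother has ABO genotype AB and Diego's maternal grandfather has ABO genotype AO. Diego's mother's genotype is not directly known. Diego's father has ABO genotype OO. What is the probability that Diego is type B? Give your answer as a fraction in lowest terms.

1/4

Diego's mother's ABO genotype from AB × AO: 1/4 AA, 1/4 AB, 1/4 AO, 1/4 BO.
Crossing each possibility with the father OO and summing P(type B): 1/4·0 + 1/4·1/2 + 1/4·0 + 1/4·1/2 = 1/4.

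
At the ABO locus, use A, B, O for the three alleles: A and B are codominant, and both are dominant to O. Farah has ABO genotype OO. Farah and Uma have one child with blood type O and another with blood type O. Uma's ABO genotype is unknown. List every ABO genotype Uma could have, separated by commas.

AO, BO, OO

For each candidate genotype of Uma, check whether crossing it with OO can produce every observed child phenotype.
  AA → possible child types {A} ✗
  AB → possible child types {A, B} ✗
  AO → possible child types {O, A} ✓
  BB → possible child types {B} ✗
  BO → possible child types {O, B} ✓
  OO → possible child types {O} ✓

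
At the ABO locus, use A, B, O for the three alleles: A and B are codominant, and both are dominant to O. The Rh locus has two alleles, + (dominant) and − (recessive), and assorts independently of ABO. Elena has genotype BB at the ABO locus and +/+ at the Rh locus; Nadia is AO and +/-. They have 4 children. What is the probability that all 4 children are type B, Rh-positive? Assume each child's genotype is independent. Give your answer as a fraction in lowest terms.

1/16

ABO cross BB × AO → 1/2 B, 1/2 AB.
Rh cross +/+ × +/- → 1 Rh+; so P(type B, Rh-positive) = 1/2 × 1 = 1/2 per child.
All 4 independent: (1/2)^4 = 1/16.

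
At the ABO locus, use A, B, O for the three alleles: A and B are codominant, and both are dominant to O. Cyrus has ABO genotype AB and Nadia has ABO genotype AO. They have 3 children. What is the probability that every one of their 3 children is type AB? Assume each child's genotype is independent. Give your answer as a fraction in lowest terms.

ABO cross AB × AO → 1/2 A, 1/4 B, 1/4 AB.
So P(type AB) = 1/4 per child.
All 3 independent: (1/4)^3 = 1/64.

1/64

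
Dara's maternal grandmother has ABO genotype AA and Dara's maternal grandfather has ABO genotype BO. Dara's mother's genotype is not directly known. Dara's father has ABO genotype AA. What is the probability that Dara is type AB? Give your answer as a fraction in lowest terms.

Dara's mother's ABO genotype from AA × BO: 1/2 AB, 1/2 AO.
Crossing each possibility with the father AA and summing P(type AB): 1/2·1/2 + 1/2·0 = 1/4.

1/4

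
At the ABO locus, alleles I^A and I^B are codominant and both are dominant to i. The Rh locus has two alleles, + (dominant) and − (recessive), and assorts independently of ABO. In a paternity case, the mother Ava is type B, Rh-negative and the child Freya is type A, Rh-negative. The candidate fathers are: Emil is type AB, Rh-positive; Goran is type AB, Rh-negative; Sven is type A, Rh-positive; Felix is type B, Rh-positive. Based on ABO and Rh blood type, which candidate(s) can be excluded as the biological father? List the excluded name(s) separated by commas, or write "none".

A candidate is excluded only if no genotype consistent with his phenotype could produce a type A, Rh-negative child with a type B, Rh-negative mother.
Felix (type B, Rh+): no genotype consistent with that phenotype can produce a type-A Rh- child with a type-B mother.

Felix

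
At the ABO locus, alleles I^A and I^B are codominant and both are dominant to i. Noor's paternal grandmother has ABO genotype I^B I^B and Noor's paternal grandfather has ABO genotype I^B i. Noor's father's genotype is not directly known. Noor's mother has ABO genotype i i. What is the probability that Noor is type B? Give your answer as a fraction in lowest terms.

3/4

Noor's father's ABO genotype from I^B I^B × I^B i: 1/2 I^B I^B, 1/2 I^B i.
Crossing each possibility with the mother i i and summing P(type B): 1/2·1 + 1/2·1/2 = 3/4.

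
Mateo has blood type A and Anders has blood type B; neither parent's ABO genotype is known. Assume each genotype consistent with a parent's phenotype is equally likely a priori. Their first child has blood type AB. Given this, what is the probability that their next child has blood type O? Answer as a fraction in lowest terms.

1/36

Possible genotypes: Mateo ∈ {I^A I^A, I^A i}; Anders ∈ {I^B I^B, I^B i}.
Weight each parental genotype pair by prior × P(type-AB child):
  I^A I^A × I^B I^B: posterior weight 4/9; P(next child type O) = 0.
  I^A I^A × I^B i: posterior weight 2/9; P(next child type O) = 0.
  I^A i × I^B I^B: posterior weight 2/9; P(next child type O) = 0.
  I^A i × I^B i: posterior weight 1/9; P(next child type O) = 1/4.
Weighted sum = 1/36.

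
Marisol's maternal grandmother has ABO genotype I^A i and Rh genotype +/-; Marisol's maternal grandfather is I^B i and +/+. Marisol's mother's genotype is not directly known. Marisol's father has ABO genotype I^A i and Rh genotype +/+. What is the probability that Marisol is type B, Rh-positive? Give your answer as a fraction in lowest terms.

Marisol's mother's ABO genotype from I^A i × I^B i: 1/4 I^A I^B, 1/4 I^A i, 1/4 I^B i, 1/4 i i.
Crossing each possibility with the father I^A i and summing P(type B): 1/4·1/4 + 1/4·0 + 1/4·1/4 + 1/4·0 = 1/8.
Similarly for Rh via the mother's Rh distribution: P(Rh+) = 1.
Independent loci: 1/8 × 1 = 1/8.

1/8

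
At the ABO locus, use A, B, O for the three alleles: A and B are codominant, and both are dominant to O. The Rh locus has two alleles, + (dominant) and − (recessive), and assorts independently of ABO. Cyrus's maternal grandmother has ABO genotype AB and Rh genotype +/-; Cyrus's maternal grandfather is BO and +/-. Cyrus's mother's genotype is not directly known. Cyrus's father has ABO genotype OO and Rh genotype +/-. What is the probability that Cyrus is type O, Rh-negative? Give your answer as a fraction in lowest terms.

Cyrus's mother's ABO genotype from AB × BO: 1/4 AB, 1/4 AO, 1/4 BB, 1/4 BO.
Crossing each possibility with the father OO and summing P(type O): 1/4·0 + 1/4·1/2 + 1/4·0 + 1/4·1/2 = 1/4.
Similarly for Rh via the mother's Rh distribution: P(Rh-) = 1/4.
Independent loci: 1/4 × 1/4 = 1/16.

1/16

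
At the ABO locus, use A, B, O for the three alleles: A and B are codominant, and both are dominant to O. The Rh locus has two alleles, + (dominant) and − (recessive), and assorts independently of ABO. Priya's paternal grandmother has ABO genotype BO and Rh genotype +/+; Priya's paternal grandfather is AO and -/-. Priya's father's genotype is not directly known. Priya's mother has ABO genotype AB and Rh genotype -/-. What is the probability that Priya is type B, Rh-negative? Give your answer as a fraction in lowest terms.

Priya's father's ABO genotype from BO × AO: 1/4 AB, 1/4 AO, 1/4 BO, 1/4 OO.
Crossing each possibility with the mother AB and summing P(type B): 1/4·1/4 + 1/4·1/4 + 1/4·1/2 + 1/4·1/2 = 3/8.
Similarly for Rh via the father's Rh distribution: P(Rh-) = 1/2.
Independent loci: 3/8 × 1/2 = 3/16.

3/16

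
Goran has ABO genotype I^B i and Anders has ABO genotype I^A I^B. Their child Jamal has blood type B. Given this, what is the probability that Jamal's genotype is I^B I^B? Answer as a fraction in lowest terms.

Cross I^B i × I^A I^B → 1/4 I^A I^B, 1/4 I^A i, 1/4 I^B I^B, 1/4 I^B i.
Type-B genotypes among offspring: I^B I^B (1/4), I^B i (1/4); total 1/2.
P(I^B I^B | type B) = (1/4) / (1/2) = 1/2.

1/2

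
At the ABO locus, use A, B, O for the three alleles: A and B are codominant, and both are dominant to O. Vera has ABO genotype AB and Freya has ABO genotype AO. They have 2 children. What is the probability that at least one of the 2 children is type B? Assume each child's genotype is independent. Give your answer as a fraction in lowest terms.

7/16

ABO cross AB × AO → 1/2 A, 1/4 B, 1/4 AB.
So P(type B) = 1/4 per child.
P(none) = (3/4)^2 = 9/16; P(at least one) = 1 − 9/16 = 7/16.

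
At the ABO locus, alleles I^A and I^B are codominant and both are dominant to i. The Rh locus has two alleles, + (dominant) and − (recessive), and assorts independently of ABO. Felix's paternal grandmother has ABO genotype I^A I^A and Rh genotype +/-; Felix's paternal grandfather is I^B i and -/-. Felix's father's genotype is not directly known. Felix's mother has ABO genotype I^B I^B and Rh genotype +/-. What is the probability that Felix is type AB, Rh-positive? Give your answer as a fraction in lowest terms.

5/16

Felix's father's ABO genotype from I^A I^A × I^B i: 1/2 I^A I^B, 1/2 I^A i.
Crossing each possibility with the mother I^B I^B and summing P(type AB): 1/2·1/2 + 1/2·1/2 = 1/2.
Similarly for Rh via the father's Rh distribution: P(Rh+) = 5/8.
Independent loci: 1/2 × 5/8 = 5/16.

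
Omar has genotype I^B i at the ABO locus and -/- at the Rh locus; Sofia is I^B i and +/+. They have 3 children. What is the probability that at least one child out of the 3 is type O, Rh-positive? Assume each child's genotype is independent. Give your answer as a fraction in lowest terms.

ABO cross I^B i × I^B i → 1/4 O, 3/4 B.
Rh cross -/- × +/+ → 1 Rh+; so P(type O, Rh-positive) = 1/4 × 1 = 1/4 per child.
P(none) = (3/4)^3 = 27/64; P(at least one) = 1 − 27/64 = 37/64.

37/64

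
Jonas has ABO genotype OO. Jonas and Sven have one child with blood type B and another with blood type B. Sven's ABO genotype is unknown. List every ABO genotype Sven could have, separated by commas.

For each candidate genotype of Sven, check whether crossing it with OO can produce every observed child phenotype.
  AA → possible child types {A} ✗
  AB → possible child types {A, B} ✓
  AO → possible child types {O, A} ✗
  BB → possible child types {B} ✓
  BO → possible child types {O, B} ✓
  OO → possible child types {O} ✗

AB, BB, BO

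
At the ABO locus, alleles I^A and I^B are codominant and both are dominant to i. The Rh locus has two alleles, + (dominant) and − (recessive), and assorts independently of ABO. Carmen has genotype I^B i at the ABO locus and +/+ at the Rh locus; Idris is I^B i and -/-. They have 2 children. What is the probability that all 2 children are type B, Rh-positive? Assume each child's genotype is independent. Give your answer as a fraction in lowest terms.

9/16

ABO cross I^B i × I^B i → 1/4 O, 3/4 B.
Rh cross +/+ × -/- → 1 Rh+; so P(type B, Rh-positive) = 3/4 × 1 = 3/4 per child.
All 2 independent: (3/4)^2 = 9/16.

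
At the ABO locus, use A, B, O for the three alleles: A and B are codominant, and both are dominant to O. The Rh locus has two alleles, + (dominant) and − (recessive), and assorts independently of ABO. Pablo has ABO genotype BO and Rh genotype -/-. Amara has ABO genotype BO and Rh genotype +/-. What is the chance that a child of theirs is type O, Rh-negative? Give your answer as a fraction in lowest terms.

1/8

ABO cross BO × BO → offspring phenotypes: 1/4 O, 3/4 B.
Rh cross -/- × +/- → 1/2 Rh+, 1/2 Rh-.
Independent loci: P(type O, Rh-negative) = 1/4 × 1/2 = 1/8.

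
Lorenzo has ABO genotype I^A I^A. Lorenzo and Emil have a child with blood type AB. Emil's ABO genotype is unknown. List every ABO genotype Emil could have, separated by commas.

I^A I^B, I^B I^B, I^B i

For each candidate genotype of Emil, check whether crossing it with I^A I^A can produce every observed child phenotype.
  I^A I^A → possible child types {A} ✗
  I^A I^B → possible child types {A, AB} ✓
  I^A i → possible child types {A} ✗
  I^B I^B → possible child types {AB} ✓
  I^B i → possible child types {A, AB} ✓
  i i → possible child types {A} ✗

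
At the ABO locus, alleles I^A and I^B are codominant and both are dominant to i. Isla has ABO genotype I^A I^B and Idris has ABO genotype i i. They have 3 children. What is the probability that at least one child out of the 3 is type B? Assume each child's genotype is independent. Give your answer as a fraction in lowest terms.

ABO cross I^A I^B × i i → 1/2 A, 1/2 B.
So P(type B) = 1/2 per child.
P(none) = (1/2)^3 = 1/8; P(at least one) = 1 − 1/8 = 7/8.

7/8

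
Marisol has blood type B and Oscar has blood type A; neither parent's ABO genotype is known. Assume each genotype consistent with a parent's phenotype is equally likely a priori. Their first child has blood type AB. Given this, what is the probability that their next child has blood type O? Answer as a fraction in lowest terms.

1/36

Possible genotypes: Marisol ∈ {BB, BO}; Oscar ∈ {AA, AO}.
Weight each parental genotype pair by prior × P(type-AB child):
  BB × AA: posterior weight 4/9; P(next child type O) = 0.
  BB × AO: posterior weight 2/9; P(next child type O) = 0.
  BO × AA: posterior weight 2/9; P(next child type O) = 0.
  BO × AO: posterior weight 1/9; P(next child type O) = 1/4.
Weighted sum = 1/36.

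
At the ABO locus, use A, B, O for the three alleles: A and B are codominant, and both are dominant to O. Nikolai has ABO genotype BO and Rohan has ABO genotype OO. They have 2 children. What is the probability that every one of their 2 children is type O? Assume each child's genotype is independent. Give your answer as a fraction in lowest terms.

1/4

ABO cross BO × OO → 1/2 O, 1/2 B.
So P(type O) = 1/2 per child.
All 2 independent: (1/2)^2 = 1/4.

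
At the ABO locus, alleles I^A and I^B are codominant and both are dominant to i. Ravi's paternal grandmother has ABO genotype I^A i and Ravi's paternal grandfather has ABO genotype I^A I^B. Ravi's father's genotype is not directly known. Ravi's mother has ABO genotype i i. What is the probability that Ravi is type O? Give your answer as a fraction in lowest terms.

Ravi's father's ABO genotype from I^A i × I^A I^B: 1/4 I^A I^A, 1/4 I^A I^B, 1/4 I^A i, 1/4 I^B i.
Crossing each possibility with the mother i i and summing P(type O): 1/4·0 + 1/4·0 + 1/4·1/2 + 1/4·1/2 = 1/4.

1/4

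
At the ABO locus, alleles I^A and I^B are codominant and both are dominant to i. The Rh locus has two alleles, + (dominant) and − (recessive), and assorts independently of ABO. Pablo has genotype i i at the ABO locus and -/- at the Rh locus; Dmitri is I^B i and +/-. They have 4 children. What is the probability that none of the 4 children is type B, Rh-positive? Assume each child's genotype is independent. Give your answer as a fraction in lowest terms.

81/256

ABO cross i i × I^B i → 1/2 O, 1/2 B.
Rh cross -/- × +/- → 1/2 Rh+, 1/2 Rh-; so P(type B, Rh-positive) = 1/2 × 1/2 = 1/4 per child.
P(not type B, Rh-positive) = 3/4 for one child; (3/4)^4 = 81/256.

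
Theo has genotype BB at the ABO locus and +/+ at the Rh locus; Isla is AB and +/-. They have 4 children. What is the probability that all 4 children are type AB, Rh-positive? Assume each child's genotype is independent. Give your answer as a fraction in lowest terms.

ABO cross BB × AB → 1/2 B, 1/2 AB.
Rh cross +/+ × +/- → 1 Rh+; so P(type AB, Rh-positive) = 1/2 × 1 = 1/2 per child.
All 4 independent: (1/2)^4 = 1/16.

1/16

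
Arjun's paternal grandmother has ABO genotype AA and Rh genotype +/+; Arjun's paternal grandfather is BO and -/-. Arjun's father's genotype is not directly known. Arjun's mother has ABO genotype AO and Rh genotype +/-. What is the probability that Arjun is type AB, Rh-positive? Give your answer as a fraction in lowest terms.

3/32

Arjun's father's ABO genotype from AA × BO: 1/2 AB, 1/2 AO.
Crossing each possibility with the mother AO and summing P(type AB): 1/2·1/4 + 1/2·0 = 1/8.
Similarly for Rh via the father's Rh distribution: P(Rh+) = 3/4.
Independent loci: 1/8 × 3/4 = 3/32.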